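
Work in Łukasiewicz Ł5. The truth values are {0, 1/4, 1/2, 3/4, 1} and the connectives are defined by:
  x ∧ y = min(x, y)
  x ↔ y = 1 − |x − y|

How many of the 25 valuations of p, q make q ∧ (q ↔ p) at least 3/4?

value 1: 1 assignment (counts)
value 3/4: 4 assignments (counts)
value 1/2: 7 assignments
value 1/4: 7 assignments
value 0: 6 assignments
So 5 of the 25 assignments meet the threshold.

5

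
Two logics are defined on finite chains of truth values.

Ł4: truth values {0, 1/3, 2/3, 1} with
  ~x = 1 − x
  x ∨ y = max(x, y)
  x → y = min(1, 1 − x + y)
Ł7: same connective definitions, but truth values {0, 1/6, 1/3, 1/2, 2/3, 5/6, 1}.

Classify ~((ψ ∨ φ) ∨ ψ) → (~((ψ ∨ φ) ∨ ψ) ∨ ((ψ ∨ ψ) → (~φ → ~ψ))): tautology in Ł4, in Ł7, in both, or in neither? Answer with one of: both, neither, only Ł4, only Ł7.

both

In Ł4: every assignment gives 1 — tautology.
In Ł7: every assignment gives 1 — tautology.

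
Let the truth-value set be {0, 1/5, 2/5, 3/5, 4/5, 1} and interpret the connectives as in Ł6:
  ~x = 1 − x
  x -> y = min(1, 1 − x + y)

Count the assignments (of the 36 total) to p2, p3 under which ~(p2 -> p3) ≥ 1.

1

value 1: 1 assignment (counts)
value 4/5: 2 assignments
value 3/5: 3 assignments
value 2/5: 4 assignments
value 1/5: 5 assignments
value 0: 21 assignments
So 1 of the 36 assignments meets the threshold.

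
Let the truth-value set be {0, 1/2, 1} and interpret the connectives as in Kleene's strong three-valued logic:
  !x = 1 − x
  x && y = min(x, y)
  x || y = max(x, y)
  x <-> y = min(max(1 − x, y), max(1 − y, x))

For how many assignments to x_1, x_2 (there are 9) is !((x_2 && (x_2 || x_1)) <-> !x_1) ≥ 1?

x_1 = 0, x_2 = 0 ↦ 1  ≥
x_1 = 0, x_2 = 1/2 ↦ 1/2  <
x_1 = 0, x_2 = 1 ↦ 0  <
x_1 = 1/2, x_2 = 0 ↦ 1/2  <
x_1 = 1/2, x_2 = 1/2 ↦ 1/2  <
x_1 = 1/2, x_2 = 1 ↦ 1/2  <
x_1 = 1, x_2 = 0 ↦ 0  <
x_1 = 1, x_2 = 1/2 ↦ 1/2  <
x_1 = 1, x_2 = 1 ↦ 1  ≥
So 2 of the 9 assignments meet the threshold.

2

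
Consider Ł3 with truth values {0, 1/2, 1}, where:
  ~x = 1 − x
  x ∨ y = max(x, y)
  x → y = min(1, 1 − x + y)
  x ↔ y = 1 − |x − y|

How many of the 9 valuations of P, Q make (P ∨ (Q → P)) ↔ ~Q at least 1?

P = 0, Q = 0 ↦ 1  ≥
P = 0, Q = 1/2 ↦ 1  ≥
P = 0, Q = 1 ↦ 1  ≥
P = 1/2, Q = 0 ↦ 1  ≥
P = 1/2, Q = 1/2 ↦ 1/2  <
P = 1/2, Q = 1 ↦ 1/2  <
P = 1, Q = 0 ↦ 1  ≥
P = 1, Q = 1/2 ↦ 1/2  <
P = 1, Q = 1 ↦ 0  <
So 5 of the 9 assignments meet the threshold.

5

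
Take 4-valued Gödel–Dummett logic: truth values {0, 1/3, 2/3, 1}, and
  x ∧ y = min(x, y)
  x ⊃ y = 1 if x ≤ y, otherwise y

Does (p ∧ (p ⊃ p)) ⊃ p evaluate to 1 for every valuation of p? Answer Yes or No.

Yes

p = 0 ↦ 1
p = 1/3 ↦ 1
p = 2/3 ↦ 1
p = 1 ↦ 1
Every assignment gives a value ≥ 1.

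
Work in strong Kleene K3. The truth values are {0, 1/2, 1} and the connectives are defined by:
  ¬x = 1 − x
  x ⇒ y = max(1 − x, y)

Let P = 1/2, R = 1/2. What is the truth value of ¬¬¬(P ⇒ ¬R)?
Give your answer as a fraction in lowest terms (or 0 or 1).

¬R = ¬1/2 = 1/2
P ⇒ ¬R = 1/2 ⇒ 1/2 = 1/2
¬(P ⇒ ¬R) = ¬1/2 = 1/2
¬¬(P ⇒ ¬R) = ¬1/2 = 1/2
¬¬¬(P ⇒ ¬R) = ¬1/2 = 1/2

1/2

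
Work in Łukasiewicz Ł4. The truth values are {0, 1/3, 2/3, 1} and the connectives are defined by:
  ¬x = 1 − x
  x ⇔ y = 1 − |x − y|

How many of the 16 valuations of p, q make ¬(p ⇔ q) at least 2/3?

6

p = 0, q = 0 ↦ 0  <
p = 0, q = 1/3 ↦ 1/3  <
p = 0, q = 2/3 ↦ 2/3  ≥
p = 0, q = 1 ↦ 1  ≥
p = 1/3, q = 0 ↦ 1/3  <
p = 1/3, q = 1/3 ↦ 0  <
p = 1/3, q = 2/3 ↦ 1/3  <
p = 1/3, q = 1 ↦ 2/3  ≥
p = 2/3, q = 0 ↦ 2/3  ≥
p = 2/3, q = 1/3 ↦ 1/3  <
p = 2/3, q = 2/3 ↦ 0  <
p = 2/3, q = 1 ↦ 1/3  <
p = 1, q = 0 ↦ 1  ≥
p = 1, q = 1/3 ↦ 2/3  ≥
p = 1, q = 2/3 ↦ 1/3  <
p = 1, q = 1 ↦ 0  <
So 6 of the 16 assignments meet the threshold.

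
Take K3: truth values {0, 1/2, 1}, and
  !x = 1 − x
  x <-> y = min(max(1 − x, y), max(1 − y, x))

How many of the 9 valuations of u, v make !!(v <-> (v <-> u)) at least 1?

2

u = 0, v = 0 ↦ 0  <
u = 0, v = 1/2 ↦ 1/2  <
u = 0, v = 1 ↦ 0  <
u = 1/2, v = 0 ↦ 1/2  <
u = 1/2, v = 1/2 ↦ 1/2  <
u = 1/2, v = 1 ↦ 1/2  <
u = 1, v = 0 ↦ 1  ≥
u = 1, v = 1/2 ↦ 1/2  <
u = 1, v = 1 ↦ 1  ≥
So 2 of the 9 assignments meet the threshold.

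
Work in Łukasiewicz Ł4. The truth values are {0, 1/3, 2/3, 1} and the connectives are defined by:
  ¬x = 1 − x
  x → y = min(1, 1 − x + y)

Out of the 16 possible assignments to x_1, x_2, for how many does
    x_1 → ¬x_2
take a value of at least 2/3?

13

x_1 = 0, x_2 = 0 ↦ 1  ≥
x_1 = 0, x_2 = 1/3 ↦ 1  ≥
x_1 = 0, x_2 = 2/3 ↦ 1  ≥
x_1 = 0, x_2 = 1 ↦ 1  ≥
x_1 = 1/3, x_2 = 0 ↦ 1  ≥
x_1 = 1/3, x_2 = 1/3 ↦ 1  ≥
x_1 = 1/3, x_2 = 2/3 ↦ 1  ≥
x_1 = 1/3, x_2 = 1 ↦ 2/3  ≥
x_1 = 2/3, x_2 = 0 ↦ 1  ≥
x_1 = 2/3, x_2 = 1/3 ↦ 1  ≥
x_1 = 2/3, x_2 = 2/3 ↦ 2/3  ≥
x_1 = 2/3, x_2 = 1 ↦ 1/3  <
x_1 = 1, x_2 = 0 ↦ 1  ≥
x_1 = 1, x_2 = 1/3 ↦ 2/3  ≥
x_1 = 1, x_2 = 2/3 ↦ 1/3  <
x_1 = 1, x_2 = 1 ↦ 0  <
So 13 of the 16 assignments meet the threshold.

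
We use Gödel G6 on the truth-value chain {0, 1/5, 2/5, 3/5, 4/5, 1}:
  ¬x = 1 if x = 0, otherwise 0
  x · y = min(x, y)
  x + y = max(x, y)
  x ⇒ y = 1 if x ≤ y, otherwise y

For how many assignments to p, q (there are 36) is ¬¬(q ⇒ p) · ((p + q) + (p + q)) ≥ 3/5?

24

value 1: 10 assignments (counts)
value 4/5: 8 assignments (counts)
value 3/5: 6 assignments (counts)
value 2/5: 4 assignments
value 1/5: 2 assignments
value 0: 6 assignments
So 24 of the 36 assignments meet the threshold.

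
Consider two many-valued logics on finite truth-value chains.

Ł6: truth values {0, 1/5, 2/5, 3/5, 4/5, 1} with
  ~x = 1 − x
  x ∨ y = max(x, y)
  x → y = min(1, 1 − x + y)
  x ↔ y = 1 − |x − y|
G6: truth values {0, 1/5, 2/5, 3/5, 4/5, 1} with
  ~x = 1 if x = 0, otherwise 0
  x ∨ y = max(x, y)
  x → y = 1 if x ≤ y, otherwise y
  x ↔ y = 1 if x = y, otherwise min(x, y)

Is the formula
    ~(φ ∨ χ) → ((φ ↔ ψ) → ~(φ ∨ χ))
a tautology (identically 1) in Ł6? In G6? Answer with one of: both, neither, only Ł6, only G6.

In Ł6: every assignment gives 1 — tautology.
In G6: every assignment gives 1 — tautology.

both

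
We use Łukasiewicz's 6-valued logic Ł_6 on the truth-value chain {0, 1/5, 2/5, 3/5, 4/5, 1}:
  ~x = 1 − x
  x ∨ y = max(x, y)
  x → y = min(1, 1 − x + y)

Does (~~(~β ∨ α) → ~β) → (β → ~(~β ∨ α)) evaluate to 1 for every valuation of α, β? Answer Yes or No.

Yes

At α = 3/5, β = 0, for instance:
~β = ~0 = 1
~β ∨ α = 1 ∨ 3/5 = 1
~(~β ∨ α) = ~1 = 0
~~(~β ∨ α) = ~0 = 1
~β = ~0 = 1
~~(~β ∨ α) → ~β = 1 → 1 = 1
β → ~(~β ∨ α) = 0 → 0 = 1
(~~(~β ∨ α) → ~β) → (β → ~(~β ∨ α)) = 1 → 1 = 1
and checking the remaining 35 assignments likewise gives ≥ 1 in every case.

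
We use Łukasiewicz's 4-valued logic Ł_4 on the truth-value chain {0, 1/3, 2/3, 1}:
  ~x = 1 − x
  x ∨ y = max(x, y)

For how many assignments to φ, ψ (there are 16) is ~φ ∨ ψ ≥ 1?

7

φ = 0, ψ = 0 ↦ 1  ≥
φ = 0, ψ = 1/3 ↦ 1  ≥
φ = 0, ψ = 2/3 ↦ 1  ≥
φ = 0, ψ = 1 ↦ 1  ≥
φ = 1/3, ψ = 0 ↦ 2/3  <
φ = 1/3, ψ = 1/3 ↦ 2/3  <
φ = 1/3, ψ = 2/3 ↦ 2/3  <
φ = 1/3, ψ = 1 ↦ 1  ≥
φ = 2/3, ψ = 0 ↦ 1/3  <
φ = 2/3, ψ = 1/3 ↦ 1/3  <
φ = 2/3, ψ = 2/3 ↦ 2/3  <
φ = 2/3, ψ = 1 ↦ 1  ≥
φ = 1, ψ = 0 ↦ 0  <
φ = 1, ψ = 1/3 ↦ 1/3  <
φ = 1, ψ = 2/3 ↦ 2/3  <
φ = 1, ψ = 1 ↦ 1  ≥
So 7 of the 16 assignments meet the threshold.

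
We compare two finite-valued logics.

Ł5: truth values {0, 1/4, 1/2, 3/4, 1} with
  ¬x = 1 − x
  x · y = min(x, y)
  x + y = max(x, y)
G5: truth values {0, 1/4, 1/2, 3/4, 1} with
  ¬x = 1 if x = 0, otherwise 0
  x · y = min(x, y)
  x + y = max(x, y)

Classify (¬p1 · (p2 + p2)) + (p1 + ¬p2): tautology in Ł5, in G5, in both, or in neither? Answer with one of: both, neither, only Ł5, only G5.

neither

In Ł5: at p1 = 0, p2 = 1/4 the value is 3/4 — not a tautology.
In G5: at p1 = 0, p2 = 1/4 the value is 1/4 — not a tautology.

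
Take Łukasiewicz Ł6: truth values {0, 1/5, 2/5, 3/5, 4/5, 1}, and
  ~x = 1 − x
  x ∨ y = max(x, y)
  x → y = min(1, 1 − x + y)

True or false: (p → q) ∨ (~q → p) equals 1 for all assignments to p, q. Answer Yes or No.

Counterexample: take p = 1/5, q = 0.
p → q = 1/5 → 0 = 4/5
~q = ~0 = 1
~q → p = 1 → 1/5 = 1/5
(p → q) ∨ (~q → p) = 4/5 ∨ 1/5 = 4/5
This gives 4/5 ≠ 1.

No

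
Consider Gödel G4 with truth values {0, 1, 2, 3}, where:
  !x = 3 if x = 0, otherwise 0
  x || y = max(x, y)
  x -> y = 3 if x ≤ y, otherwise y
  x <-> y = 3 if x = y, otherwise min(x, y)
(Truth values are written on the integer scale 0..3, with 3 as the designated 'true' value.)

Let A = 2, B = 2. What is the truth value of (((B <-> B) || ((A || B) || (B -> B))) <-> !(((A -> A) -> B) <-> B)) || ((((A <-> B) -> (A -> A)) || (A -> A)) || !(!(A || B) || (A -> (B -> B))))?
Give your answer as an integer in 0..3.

B <-> B = 2 <-> 2 = 3
A || B = 2 || 2 = 2
B -> B = 2 -> 2 = 3
(A || B) || (B -> B) = 2 || 3 = 3
(B <-> B) || ((A || B) || (B -> B)) = 3 || 3 = 3
A -> A = 2 -> 2 = 3
(A -> A) -> B = 3 -> 2 = 2
((A -> A) -> B) <-> B = 2 <-> 2 = 3
!(((A -> A) -> B) <-> B) = !3 = 0
((B <-> B) || ((A || B) || (B -> B))) <-> !(((A -> A) -> B) <-> B) = 3 <-> 0 = 0
A <-> B = 2 <-> 2 = 3
A -> A = 2 -> 2 = 3
(A <-> B) -> (A -> A) = 3 -> 3 = 3
A -> A = 2 -> 2 = 3
((A <-> B) -> (A -> A)) || (A -> A) = 3 || 3 = 3
A || B = 2 || 2 = 2
!(A || B) = !2 = 0
B -> B = 2 -> 2 = 3
A -> (B -> B) = 2 -> 3 = 3
!(A || B) || (A -> (B -> B)) = 0 || 3 = 3
!(!(A || B) || (A -> (B -> B))) = !3 = 0
(((A <-> B) -> (A -> A)) || (A -> A)) || !(!(A || B) || (A -> (B -> B))) = 3 || 0 = 3
(((B <-> B) || ((A || B) || (B -> B))) <-> !(((A -> A) -> B) <-> B)) || ((((A <-> B) -> (A -> A)) || (A -> A)) || !(!(A || B) || (A -> (B -> B)))) = 0 || 3 = 3

3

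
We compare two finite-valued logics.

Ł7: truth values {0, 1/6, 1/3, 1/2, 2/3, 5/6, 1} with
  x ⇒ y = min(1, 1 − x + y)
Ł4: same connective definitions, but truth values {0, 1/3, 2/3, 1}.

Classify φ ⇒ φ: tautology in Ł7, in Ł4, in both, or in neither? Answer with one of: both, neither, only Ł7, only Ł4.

In Ł7: every assignment gives 1 — tautology.
In Ł4: every assignment gives 1 — tautology.

both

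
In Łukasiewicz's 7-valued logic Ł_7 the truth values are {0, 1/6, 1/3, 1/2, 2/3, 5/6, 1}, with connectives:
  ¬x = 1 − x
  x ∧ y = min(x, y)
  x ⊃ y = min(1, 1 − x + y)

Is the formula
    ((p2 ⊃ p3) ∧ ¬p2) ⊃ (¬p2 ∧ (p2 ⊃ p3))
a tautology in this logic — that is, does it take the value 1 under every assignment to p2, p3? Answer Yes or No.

At p2 = 1/3, p3 = 1/6, for instance:
p2 ⊃ p3 = 1/3 ⊃ 1/6 = 5/6
¬p2 = ¬1/3 = 2/3
(p2 ⊃ p3) ∧ ¬p2 = 5/6 ∧ 2/3 = 2/3
¬p2 ∧ (p2 ⊃ p3) = 2/3 ∧ 5/6 = 2/3
((p2 ⊃ p3) ∧ ¬p2) ⊃ (¬p2 ∧ (p2 ⊃ p3)) = 2/3 ⊃ 2/3 = 1
and checking the remaining 48 assignments likewise gives ≥ 1 in every case.

Yes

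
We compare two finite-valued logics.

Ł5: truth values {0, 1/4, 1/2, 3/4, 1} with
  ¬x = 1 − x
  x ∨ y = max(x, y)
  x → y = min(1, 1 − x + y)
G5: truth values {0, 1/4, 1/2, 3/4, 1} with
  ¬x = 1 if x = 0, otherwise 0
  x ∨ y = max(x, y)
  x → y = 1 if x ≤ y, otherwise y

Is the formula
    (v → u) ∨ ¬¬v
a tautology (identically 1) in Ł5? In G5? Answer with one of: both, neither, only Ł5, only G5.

only G5

In Ł5: at u = 0, v = 1/4 the value is 3/4 — not a tautology.
In G5: every assignment gives 1 — tautology.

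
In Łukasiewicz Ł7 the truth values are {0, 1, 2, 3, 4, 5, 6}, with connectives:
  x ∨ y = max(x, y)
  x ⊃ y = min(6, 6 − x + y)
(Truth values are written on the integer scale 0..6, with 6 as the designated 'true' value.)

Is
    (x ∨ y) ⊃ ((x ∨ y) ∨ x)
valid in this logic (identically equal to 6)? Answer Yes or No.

Yes

At x = 0, y = 4, for instance:
x ∨ y = 0 ∨ 4 = 4
(x ∨ y) ∨ x = 4 ∨ 0 = 4
(x ∨ y) ⊃ ((x ∨ y) ∨ x) = 4 ⊃ 4 = 6
and checking the remaining 48 assignments likewise gives ≥ 6 in every case.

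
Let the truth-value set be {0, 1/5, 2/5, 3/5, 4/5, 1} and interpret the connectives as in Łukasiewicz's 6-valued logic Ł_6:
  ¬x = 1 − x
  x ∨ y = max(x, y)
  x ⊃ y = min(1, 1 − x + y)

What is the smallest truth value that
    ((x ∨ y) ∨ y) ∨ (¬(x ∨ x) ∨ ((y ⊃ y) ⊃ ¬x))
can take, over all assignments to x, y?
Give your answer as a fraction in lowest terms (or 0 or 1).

Take x = 2/5, y = 0:
x ∨ y = 2/5 ∨ 0 = 2/5
(x ∨ y) ∨ y = 2/5 ∨ 0 = 2/5
x ∨ x = 2/5 ∨ 2/5 = 2/5
¬(x ∨ x) = ¬2/5 = 3/5
y ⊃ y = 0 ⊃ 0 = 1
¬x = ¬2/5 = 3/5
(y ⊃ y) ⊃ ¬x = 1 ⊃ 3/5 = 3/5
¬(x ∨ x) ∨ ((y ⊃ y) ⊃ ¬x) = 3/5 ∨ 3/5 = 3/5
((x ∨ y) ∨ y) ∨ (¬(x ∨ x) ∨ ((y ⊃ y) ⊃ ¬x)) = 2/5 ∨ 3/5 = 3/5
No assignment yields a value below 3/5, so this is the minimum.

3/5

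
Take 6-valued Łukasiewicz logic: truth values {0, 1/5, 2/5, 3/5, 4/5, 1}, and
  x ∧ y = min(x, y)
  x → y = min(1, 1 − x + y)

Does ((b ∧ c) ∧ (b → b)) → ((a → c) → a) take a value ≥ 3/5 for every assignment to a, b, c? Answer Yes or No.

No

Counterexample: take a = 0, b = 3/5, c = 3/5.
b ∧ c = 3/5 ∧ 3/5 = 3/5
b → b = 3/5 → 3/5 = 1
(b ∧ c) ∧ (b → b) = 3/5 ∧ 1 = 3/5
a → c = 0 → 3/5 = 1
(a → c) → a = 1 → 0 = 0
((b ∧ c) ∧ (b → b)) → ((a → c) → a) = 3/5 → 0 = 2/5
This gives 2/5, which is below 3/5.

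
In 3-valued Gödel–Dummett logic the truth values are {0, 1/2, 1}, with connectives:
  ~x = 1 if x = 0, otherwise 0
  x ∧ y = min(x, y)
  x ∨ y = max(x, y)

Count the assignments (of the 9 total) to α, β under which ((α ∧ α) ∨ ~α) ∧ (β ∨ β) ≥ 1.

α = 0, β = 0 ↦ 0  <
α = 0, β = 1/2 ↦ 1/2  <
α = 0, β = 1 ↦ 1  ≥
α = 1/2, β = 0 ↦ 0  <
α = 1/2, β = 1/2 ↦ 1/2  <
α = 1/2, β = 1 ↦ 1/2  <
α = 1, β = 0 ↦ 0  <
α = 1, β = 1/2 ↦ 1/2  <
α = 1, β = 1 ↦ 1  ≥
So 2 of the 9 assignments meet the threshold.

2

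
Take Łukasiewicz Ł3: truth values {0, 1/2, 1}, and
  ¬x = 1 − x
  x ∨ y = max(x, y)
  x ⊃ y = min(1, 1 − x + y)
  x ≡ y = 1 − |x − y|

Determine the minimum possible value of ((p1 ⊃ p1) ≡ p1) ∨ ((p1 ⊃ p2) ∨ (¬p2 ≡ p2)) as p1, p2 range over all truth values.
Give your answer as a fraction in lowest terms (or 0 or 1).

1/2

Take p1 = 1/2, p2 = 0:
p1 ⊃ p1 = 1/2 ⊃ 1/2 = 1
(p1 ⊃ p1) ≡ p1 = 1 ≡ 1/2 = 1/2
p1 ⊃ p2 = 1/2 ⊃ 0 = 1/2
¬p2 = ¬0 = 1
¬p2 ≡ p2 = 1 ≡ 0 = 0
(p1 ⊃ p2) ∨ (¬p2 ≡ p2) = 1/2 ∨ 0 = 1/2
((p1 ⊃ p1) ≡ p1) ∨ ((p1 ⊃ p2) ∨ (¬p2 ≡ p2)) = 1/2 ∨ 1/2 = 1/2
No assignment yields a value below 1/2, so this is the minimum.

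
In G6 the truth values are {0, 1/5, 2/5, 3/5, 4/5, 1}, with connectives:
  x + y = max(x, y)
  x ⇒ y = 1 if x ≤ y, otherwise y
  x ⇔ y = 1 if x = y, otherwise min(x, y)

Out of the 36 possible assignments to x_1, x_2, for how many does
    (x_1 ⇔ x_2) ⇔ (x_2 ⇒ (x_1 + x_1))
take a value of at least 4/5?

value 1: 21 assignments (counts)
value 4/5: 1 assignment (counts)
value 3/5: 2 assignments
value 2/5: 3 assignments
value 1/5: 4 assignments
value 0: 5 assignments
So 22 of the 36 assignments meet the threshold.

22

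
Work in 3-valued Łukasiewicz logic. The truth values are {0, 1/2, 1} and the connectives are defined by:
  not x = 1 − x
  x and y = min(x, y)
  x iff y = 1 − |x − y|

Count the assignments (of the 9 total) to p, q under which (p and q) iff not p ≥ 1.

3

p = 0, q = 0 ↦ 0  <
p = 0, q = 1/2 ↦ 0  <
p = 0, q = 1 ↦ 0  <
p = 1/2, q = 0 ↦ 1/2  <
p = 1/2, q = 1/2 ↦ 1  ≥
p = 1/2, q = 1 ↦ 1  ≥
p = 1, q = 0 ↦ 1  ≥
p = 1, q = 1/2 ↦ 1/2  <
p = 1, q = 1 ↦ 0  <
So 3 of the 9 assignments meet the threshold.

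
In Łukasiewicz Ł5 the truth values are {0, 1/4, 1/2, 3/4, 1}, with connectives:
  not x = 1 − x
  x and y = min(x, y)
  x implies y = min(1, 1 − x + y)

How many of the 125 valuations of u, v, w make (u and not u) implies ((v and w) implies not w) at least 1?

121

value 1: 121 assignments (counts)
value 3/4: 3 assignments
value 1/2: 1 assignment
So 121 of the 125 assignments meet the threshold.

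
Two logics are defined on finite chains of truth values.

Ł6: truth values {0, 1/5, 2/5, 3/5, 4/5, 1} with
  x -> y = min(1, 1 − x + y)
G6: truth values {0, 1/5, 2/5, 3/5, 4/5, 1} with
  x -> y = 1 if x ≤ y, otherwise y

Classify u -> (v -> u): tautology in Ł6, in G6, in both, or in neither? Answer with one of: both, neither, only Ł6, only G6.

both

In Ł6: every assignment gives 1 — tautology.
In G6: every assignment gives 1 — tautology.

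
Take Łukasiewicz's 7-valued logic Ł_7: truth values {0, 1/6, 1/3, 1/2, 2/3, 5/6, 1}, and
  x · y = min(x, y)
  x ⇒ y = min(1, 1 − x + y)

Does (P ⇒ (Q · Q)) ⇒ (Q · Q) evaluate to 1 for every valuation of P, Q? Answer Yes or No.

Counterexample: take P = 0, Q = 0.
Q · Q = 0 · 0 = 0
P ⇒ (Q · Q) = 0 ⇒ 0 = 1
(P ⇒ (Q · Q)) ⇒ (Q · Q) = 1 ⇒ 0 = 0
This gives 0 ≠ 1.

No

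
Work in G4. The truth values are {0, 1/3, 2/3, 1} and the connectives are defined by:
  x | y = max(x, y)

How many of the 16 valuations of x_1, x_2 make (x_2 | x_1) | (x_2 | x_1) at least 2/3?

12

x_1 = 0, x_2 = 0 ↦ 0  <
x_1 = 0, x_2 = 1/3 ↦ 1/3  <
x_1 = 0, x_2 = 2/3 ↦ 2/3  ≥
x_1 = 0, x_2 = 1 ↦ 1  ≥
x_1 = 1/3, x_2 = 0 ↦ 1/3  <
x_1 = 1/3, x_2 = 1/3 ↦ 1/3  <
x_1 = 1/3, x_2 = 2/3 ↦ 2/3  ≥
x_1 = 1/3, x_2 = 1 ↦ 1  ≥
x_1 = 2/3, x_2 = 0 ↦ 2/3  ≥
x_1 = 2/3, x_2 = 1/3 ↦ 2/3  ≥
x_1 = 2/3, x_2 = 2/3 ↦ 2/3  ≥
x_1 = 2/3, x_2 = 1 ↦ 1  ≥
x_1 = 1, x_2 = 0 ↦ 1  ≥
x_1 = 1, x_2 = 1/3 ↦ 1  ≥
x_1 = 1, x_2 = 2/3 ↦ 1  ≥
x_1 = 1, x_2 = 1 ↦ 1  ≥
So 12 of the 16 assignments meet the threshold.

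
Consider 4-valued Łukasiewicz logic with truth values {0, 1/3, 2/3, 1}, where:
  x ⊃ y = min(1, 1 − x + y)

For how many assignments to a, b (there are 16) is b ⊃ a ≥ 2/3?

a = 0, b = 0 ↦ 1  ≥
a = 0, b = 1/3 ↦ 2/3  ≥
a = 0, b = 2/3 ↦ 1/3  <
a = 0, b = 1 ↦ 0  <
a = 1/3, b = 0 ↦ 1  ≥
a = 1/3, b = 1/3 ↦ 1  ≥
a = 1/3, b = 2/3 ↦ 2/3  ≥
a = 1/3, b = 1 ↦ 1/3  <
a = 2/3, b = 0 ↦ 1  ≥
a = 2/3, b = 1/3 ↦ 1  ≥
a = 2/3, b = 2/3 ↦ 1  ≥
a = 2/3, b = 1 ↦ 2/3  ≥
a = 1, b = 0 ↦ 1  ≥
a = 1, b = 1/3 ↦ 1  ≥
a = 1, b = 2/3 ↦ 1  ≥
a = 1, b = 1 ↦ 1  ≥
So 13 of the 16 assignments meet the threshold.

13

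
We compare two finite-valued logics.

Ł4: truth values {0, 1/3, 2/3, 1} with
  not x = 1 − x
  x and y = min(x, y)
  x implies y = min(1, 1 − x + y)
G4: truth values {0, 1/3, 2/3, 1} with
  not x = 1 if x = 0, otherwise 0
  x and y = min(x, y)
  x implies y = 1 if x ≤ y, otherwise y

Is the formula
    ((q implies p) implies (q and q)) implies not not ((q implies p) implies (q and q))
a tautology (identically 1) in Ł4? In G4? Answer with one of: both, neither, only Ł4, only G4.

both

In Ł4: every assignment gives 1 — tautology.
In G4: every assignment gives 1 — tautology.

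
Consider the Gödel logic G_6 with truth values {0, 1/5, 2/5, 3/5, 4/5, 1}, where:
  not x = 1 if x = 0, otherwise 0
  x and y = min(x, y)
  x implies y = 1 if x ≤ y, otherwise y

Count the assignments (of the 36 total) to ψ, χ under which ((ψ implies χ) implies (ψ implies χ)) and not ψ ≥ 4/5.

6

value 1: 6 assignments (counts)
value 0: 30 assignments
So 6 of the 36 assignments meet the threshold.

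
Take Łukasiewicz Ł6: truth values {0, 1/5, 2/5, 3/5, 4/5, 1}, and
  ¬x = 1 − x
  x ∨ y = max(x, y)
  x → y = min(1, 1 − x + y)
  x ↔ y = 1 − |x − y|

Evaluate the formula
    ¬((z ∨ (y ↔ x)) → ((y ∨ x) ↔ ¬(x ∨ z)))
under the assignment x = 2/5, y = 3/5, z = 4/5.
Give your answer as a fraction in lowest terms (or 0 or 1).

y ↔ x = 3/5 ↔ 2/5 = 4/5
z ∨ (y ↔ x) = 4/5 ∨ 4/5 = 4/5
y ∨ x = 3/5 ∨ 2/5 = 3/5
x ∨ z = 2/5 ∨ 4/5 = 4/5
¬(x ∨ z) = ¬4/5 = 1/5
(y ∨ x) ↔ ¬(x ∨ z) = 3/5 ↔ 1/5 = 3/5
(z ∨ (y ↔ x)) → ((y ∨ x) ↔ ¬(x ∨ z)) = 4/5 → 3/5 = 4/5
¬((z ∨ (y ↔ x)) → ((y ∨ x) ↔ ¬(x ∨ z))) = ¬4/5 = 1/5

1/5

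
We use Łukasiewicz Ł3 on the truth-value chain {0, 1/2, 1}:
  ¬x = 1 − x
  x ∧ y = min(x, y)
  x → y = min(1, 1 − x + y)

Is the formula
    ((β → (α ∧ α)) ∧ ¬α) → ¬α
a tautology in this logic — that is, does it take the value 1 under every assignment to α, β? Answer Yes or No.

Yes

α = 0, β = 0 ↦ 1
α = 0, β = 1/2 ↦ 1
α = 0, β = 1 ↦ 1
α = 1/2, β = 0 ↦ 1
α = 1/2, β = 1/2 ↦ 1
α = 1/2, β = 1 ↦ 1
α = 1, β = 0 ↦ 1
α = 1, β = 1/2 ↦ 1
α = 1, β = 1 ↦ 1
Every assignment gives a value ≥ 1.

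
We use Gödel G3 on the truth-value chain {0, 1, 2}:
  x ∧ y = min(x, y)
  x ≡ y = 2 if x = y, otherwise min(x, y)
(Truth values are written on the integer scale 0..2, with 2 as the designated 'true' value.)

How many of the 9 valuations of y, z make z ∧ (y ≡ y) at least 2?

3

y = 0, z = 0 ↦ 0  <
y = 0, z = 1 ↦ 1  <
y = 0, z = 2 ↦ 2  ≥
y = 1, z = 0 ↦ 0  <
y = 1, z = 1 ↦ 1  <
y = 1, z = 2 ↦ 2  ≥
y = 2, z = 0 ↦ 0  <
y = 2, z = 1 ↦ 1  <
y = 2, z = 2 ↦ 2  ≥
So 3 of the 9 assignments meet the threshold.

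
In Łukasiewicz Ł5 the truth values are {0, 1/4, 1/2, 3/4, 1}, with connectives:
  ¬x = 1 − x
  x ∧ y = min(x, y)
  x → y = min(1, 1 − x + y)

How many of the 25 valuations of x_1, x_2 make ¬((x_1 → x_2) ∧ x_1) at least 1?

6

value 1: 6 assignments (counts)
value 3/4: 7 assignments
value 1/2: 7 assignments
value 1/4: 4 assignments
value 0: 1 assignment
So 6 of the 25 assignments meet the threshold.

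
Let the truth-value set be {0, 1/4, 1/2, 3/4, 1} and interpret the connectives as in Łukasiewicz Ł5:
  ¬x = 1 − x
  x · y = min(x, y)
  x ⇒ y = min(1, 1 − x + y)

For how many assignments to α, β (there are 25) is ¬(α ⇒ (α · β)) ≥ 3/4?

3

value 1: 1 assignment (counts)
value 3/4: 2 assignments (counts)
value 1/2: 3 assignments
value 1/4: 4 assignments
value 0: 15 assignments
So 3 of the 25 assignments meet the threshold.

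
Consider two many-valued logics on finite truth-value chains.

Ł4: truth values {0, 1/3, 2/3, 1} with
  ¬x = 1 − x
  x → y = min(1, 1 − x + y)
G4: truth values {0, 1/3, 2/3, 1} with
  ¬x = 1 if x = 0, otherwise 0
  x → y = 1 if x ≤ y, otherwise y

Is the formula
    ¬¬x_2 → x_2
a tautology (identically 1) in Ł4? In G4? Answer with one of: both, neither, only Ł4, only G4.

In Ł4: every assignment gives 1 — tautology.
In G4: at x_2 = 1/3 the value is 1/3 — not a tautology.

only Ł4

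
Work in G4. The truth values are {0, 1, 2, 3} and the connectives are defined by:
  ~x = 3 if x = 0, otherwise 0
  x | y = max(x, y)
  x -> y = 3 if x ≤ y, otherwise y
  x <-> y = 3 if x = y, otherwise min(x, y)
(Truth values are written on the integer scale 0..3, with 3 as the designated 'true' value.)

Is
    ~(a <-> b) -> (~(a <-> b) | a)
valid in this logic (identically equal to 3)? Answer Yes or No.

a = 0, b = 0 ↦ 3
a = 0, b = 1 ↦ 3
a = 0, b = 2 ↦ 3
a = 0, b = 3 ↦ 3
a = 1, b = 0 ↦ 3
a = 1, b = 1 ↦ 3
a = 1, b = 2 ↦ 3
a = 1, b = 3 ↦ 3
a = 2, b = 0 ↦ 3
a = 2, b = 1 ↦ 3
a = 2, b = 2 ↦ 3
a = 2, b = 3 ↦ 3
a = 3, b = 0 ↦ 3
a = 3, b = 1 ↦ 3
a = 3, b = 2 ↦ 3
a = 3, b = 3 ↦ 3
Every assignment gives a value ≥ 3.

Yes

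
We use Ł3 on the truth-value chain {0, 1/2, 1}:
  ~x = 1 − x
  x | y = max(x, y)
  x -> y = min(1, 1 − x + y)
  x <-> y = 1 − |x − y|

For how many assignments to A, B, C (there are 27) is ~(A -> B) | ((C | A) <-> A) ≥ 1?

value 1: 18 assignments (counts)
value 1/2: 6 assignments
value 0: 3 assignments
So 18 of the 27 assignments meet the threshold.

18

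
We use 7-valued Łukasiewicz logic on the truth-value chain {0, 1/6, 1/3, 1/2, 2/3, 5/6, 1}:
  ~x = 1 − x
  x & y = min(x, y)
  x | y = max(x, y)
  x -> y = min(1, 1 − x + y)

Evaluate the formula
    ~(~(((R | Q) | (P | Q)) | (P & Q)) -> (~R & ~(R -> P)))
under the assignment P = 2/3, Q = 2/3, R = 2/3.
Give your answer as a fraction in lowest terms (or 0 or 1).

R | Q = 2/3 | 2/3 = 2/3
P | Q = 2/3 | 2/3 = 2/3
(R | Q) | (P | Q) = 2/3 | 2/3 = 2/3
P & Q = 2/3 & 2/3 = 2/3
((R | Q) | (P | Q)) | (P & Q) = 2/3 | 2/3 = 2/3
~(((R | Q) | (P | Q)) | (P & Q)) = ~2/3 = 1/3
~R = ~2/3 = 1/3
R -> P = 2/3 -> 2/3 = 1
~(R -> P) = ~1 = 0
~R & ~(R -> P) = 1/3 & 0 = 0
~(((R | Q) | (P | Q)) | (P & Q)) -> (~R & ~(R -> P)) = 1/3 -> 0 = 2/3
~(~(((R | Q) | (P | Q)) | (P & Q)) -> (~R & ~(R -> P))) = ~2/3 = 1/3

1/3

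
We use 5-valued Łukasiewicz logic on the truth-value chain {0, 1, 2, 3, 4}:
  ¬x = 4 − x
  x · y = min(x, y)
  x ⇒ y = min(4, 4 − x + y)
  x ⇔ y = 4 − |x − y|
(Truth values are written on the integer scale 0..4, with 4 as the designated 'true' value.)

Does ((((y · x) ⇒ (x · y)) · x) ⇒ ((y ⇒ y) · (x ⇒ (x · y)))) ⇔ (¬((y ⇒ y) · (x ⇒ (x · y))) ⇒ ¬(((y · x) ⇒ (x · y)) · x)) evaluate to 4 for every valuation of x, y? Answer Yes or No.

At x = 1, y = 3, for instance:
y · x = 3 · 1 = 1
x · y = 1 · 3 = 1
(y · x) ⇒ (x · y) = 1 ⇒ 1 = 4
((y · x) ⇒ (x · y)) · x = 4 · 1 = 1
y ⇒ y = 3 ⇒ 3 = 4
x · y = 1 · 3 = 1
x ⇒ (x · y) = 1 ⇒ 1 = 4
(y ⇒ y) · (x ⇒ (x · y)) = 4 · 4 = 4
(((y · x) ⇒ (x · y)) · x) ⇒ ((y ⇒ y) · (x ⇒ (x · y))) = 1 ⇒ 4 = 4
¬((y ⇒ y) · (x ⇒ (x · y))) = ¬4 = 0
¬(((y · x) ⇒ (x · y)) · x) = ¬1 = 3
¬((y ⇒ y) · (x ⇒ (x · y))) ⇒ ¬(((y · x) ⇒ (x · y)) · x) = 0 ⇒ 3 = 4
((((y · x) ⇒ (x · y)) · x) ⇒ ((y ⇒ y) · (x ⇒ (x · y)))) ⇔ (¬((y ⇒ y) · (x ⇒ (x · y))) ⇒ ¬(((y · x) ⇒ (x · y)) · x)) = 4 ⇔ 4 = 4
and checking the remaining 24 assignments likewise gives ≥ 4 in every case.

Yes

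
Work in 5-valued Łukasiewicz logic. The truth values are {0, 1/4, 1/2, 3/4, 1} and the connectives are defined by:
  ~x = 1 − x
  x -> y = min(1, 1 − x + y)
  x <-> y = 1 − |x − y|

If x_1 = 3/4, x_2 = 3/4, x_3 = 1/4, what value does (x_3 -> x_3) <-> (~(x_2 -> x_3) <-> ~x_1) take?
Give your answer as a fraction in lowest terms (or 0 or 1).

x_3 -> x_3 = 1/4 -> 1/4 = 1
x_2 -> x_3 = 3/4 -> 1/4 = 1/2
~(x_2 -> x_3) = ~1/2 = 1/2
~x_1 = ~3/4 = 1/4
~(x_2 -> x_3) <-> ~x_1 = 1/2 <-> 1/4 = 3/4
(x_3 -> x_3) <-> (~(x_2 -> x_3) <-> ~x_1) = 1 <-> 3/4 = 3/4

3/4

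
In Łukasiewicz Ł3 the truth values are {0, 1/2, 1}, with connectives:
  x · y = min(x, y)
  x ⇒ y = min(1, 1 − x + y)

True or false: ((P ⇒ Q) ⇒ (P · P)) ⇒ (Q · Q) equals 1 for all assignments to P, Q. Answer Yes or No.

No

Counterexample: take P = 1/2, Q = 0.
P ⇒ Q = 1/2 ⇒ 0 = 1/2
P · P = 1/2 · 1/2 = 1/2
(P ⇒ Q) ⇒ (P · P) = 1/2 ⇒ 1/2 = 1
Q · Q = 0 · 0 = 0
((P ⇒ Q) ⇒ (P · P)) ⇒ (Q · Q) = 1 ⇒ 0 = 0
This gives 0 ≠ 1.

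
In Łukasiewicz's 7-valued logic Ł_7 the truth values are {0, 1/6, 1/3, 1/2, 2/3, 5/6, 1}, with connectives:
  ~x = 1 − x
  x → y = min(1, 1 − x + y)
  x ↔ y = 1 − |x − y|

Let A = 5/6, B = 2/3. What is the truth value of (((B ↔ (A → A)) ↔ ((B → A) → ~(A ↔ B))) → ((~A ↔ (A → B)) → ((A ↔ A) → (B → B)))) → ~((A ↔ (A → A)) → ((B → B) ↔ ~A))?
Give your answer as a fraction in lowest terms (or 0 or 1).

A → A = 5/6 → 5/6 = 1
B ↔ (A → A) = 2/3 ↔ 1 = 2/3
B → A = 2/3 → 5/6 = 1
A ↔ B = 5/6 ↔ 2/3 = 5/6
~(A ↔ B) = ~5/6 = 1/6
(B → A) → ~(A ↔ B) = 1 → 1/6 = 1/6
(B ↔ (A → A)) ↔ ((B → A) → ~(A ↔ B)) = 2/3 ↔ 1/6 = 1/2
~A = ~5/6 = 1/6
A → B = 5/6 → 2/3 = 5/6
~A ↔ (A → B) = 1/6 ↔ 5/6 = 1/3
A ↔ A = 5/6 ↔ 5/6 = 1
B → B = 2/3 → 2/3 = 1
(A ↔ A) → (B → B) = 1 → 1 = 1
(~A ↔ (A → B)) → ((A ↔ A) → (B → B)) = 1/3 → 1 = 1
((B ↔ (A → A)) ↔ ((B → A) → ~(A ↔ B))) → ((~A ↔ (A → B)) → ((A ↔ A) → (B → B))) = 1/2 → 1 = 1
A → A = 5/6 → 5/6 = 1
A ↔ (A → A) = 5/6 ↔ 1 = 5/6
B → B = 2/3 → 2/3 = 1
~A = ~5/6 = 1/6
(B → B) ↔ ~A = 1 ↔ 1/6 = 1/6
(A ↔ (A → A)) → ((B → B) ↔ ~A) = 5/6 → 1/6 = 1/3
~((A ↔ (A → A)) → ((B → B) ↔ ~A)) = ~1/3 = 2/3
(((B ↔ (A → A)) ↔ ((B → A) → ~(A ↔ B))) → ((~A ↔ (A → B)) → ((A ↔ A) → (B → B)))) → ~((A ↔ (A → A)) → ((B → B) ↔ ~A)) = 1 → 2/3 = 2/3

2/3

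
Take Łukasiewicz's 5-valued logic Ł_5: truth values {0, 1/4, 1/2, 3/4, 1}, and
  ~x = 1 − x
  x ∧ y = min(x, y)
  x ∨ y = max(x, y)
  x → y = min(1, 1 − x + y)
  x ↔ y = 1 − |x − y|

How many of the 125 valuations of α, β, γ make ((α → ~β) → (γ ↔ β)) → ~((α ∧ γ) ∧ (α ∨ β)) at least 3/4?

value 1: 79 assignments (counts)
value 3/4: 18 assignments (counts)
value 1/2: 17 assignments
value 1/4: 8 assignments
value 0: 3 assignments
So 97 of the 125 assignments meet the threshold.

97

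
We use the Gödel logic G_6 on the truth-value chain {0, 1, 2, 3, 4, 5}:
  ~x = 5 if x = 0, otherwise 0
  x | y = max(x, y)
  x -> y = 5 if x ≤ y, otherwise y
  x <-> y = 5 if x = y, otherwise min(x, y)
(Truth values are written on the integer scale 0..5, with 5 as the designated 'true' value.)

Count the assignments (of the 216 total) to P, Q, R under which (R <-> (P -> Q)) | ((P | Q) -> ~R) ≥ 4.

value 5: 71 assignments (counts)
value 4: 21 assignments (counts)
value 3: 25 assignments
value 2: 32 assignments
value 1: 42 assignments
value 0: 25 assignments
So 92 of the 216 assignments meet the threshold.

92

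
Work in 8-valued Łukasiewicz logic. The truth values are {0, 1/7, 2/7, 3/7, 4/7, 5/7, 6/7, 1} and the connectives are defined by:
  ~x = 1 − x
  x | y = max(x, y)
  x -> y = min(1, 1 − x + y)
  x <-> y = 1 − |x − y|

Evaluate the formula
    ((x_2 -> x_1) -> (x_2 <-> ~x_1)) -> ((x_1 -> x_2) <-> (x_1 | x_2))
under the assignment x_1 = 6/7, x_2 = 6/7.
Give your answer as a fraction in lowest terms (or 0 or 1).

1

x_2 -> x_1 = 6/7 -> 6/7 = 1
~x_1 = ~6/7 = 1/7
x_2 <-> ~x_1 = 6/7 <-> 1/7 = 2/7
(x_2 -> x_1) -> (x_2 <-> ~x_1) = 1 -> 2/7 = 2/7
x_1 -> x_2 = 6/7 -> 6/7 = 1
x_1 | x_2 = 6/7 | 6/7 = 6/7
(x_1 -> x_2) <-> (x_1 | x_2) = 1 <-> 6/7 = 6/7
((x_2 -> x_1) -> (x_2 <-> ~x_1)) -> ((x_1 -> x_2) <-> (x_1 | x_2)) = 2/7 -> 6/7 = 1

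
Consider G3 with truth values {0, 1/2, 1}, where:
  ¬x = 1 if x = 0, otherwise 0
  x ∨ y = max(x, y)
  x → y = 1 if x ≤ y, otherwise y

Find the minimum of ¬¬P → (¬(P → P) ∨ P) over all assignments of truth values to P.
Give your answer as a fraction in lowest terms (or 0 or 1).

Take P = 1/2:
¬P = ¬1/2 = 0
¬¬P = ¬0 = 1
P → P = 1/2 → 1/2 = 1
¬(P → P) = ¬1 = 0
¬(P → P) ∨ P = 0 ∨ 1/2 = 1/2
¬¬P → (¬(P → P) ∨ P) = 1 → 1/2 = 1/2
No assignment yields a value below 1/2, so this is the minimum.

1/2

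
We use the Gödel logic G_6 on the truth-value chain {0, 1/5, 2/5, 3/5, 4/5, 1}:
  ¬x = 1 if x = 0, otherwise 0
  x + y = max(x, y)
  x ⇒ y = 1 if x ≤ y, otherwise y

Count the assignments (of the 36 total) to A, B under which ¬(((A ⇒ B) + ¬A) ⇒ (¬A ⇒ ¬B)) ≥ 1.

5

value 1: 5 assignments (counts)
value 0: 31 assignments
So 5 of the 36 assignments meet the threshold.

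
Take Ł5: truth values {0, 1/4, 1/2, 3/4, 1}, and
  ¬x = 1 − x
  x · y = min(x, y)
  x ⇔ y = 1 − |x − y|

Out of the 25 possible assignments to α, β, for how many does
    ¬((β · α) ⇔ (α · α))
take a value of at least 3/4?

value 1: 1 assignment (counts)
value 3/4: 2 assignments (counts)
value 1/2: 3 assignments
value 1/4: 4 assignments
value 0: 15 assignments
So 3 of the 25 assignments meet the threshold.

3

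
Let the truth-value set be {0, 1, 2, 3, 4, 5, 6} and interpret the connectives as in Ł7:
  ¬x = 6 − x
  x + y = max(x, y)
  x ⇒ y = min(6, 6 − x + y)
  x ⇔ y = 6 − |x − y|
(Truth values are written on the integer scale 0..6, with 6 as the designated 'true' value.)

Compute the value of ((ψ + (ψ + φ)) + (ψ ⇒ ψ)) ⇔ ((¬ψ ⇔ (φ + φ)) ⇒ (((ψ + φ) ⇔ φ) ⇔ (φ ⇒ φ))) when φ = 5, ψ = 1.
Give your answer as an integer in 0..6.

ψ + φ = 1 + 5 = 5
ψ + (ψ + φ) = 1 + 5 = 5
ψ ⇒ ψ = 1 ⇒ 1 = 6
(ψ + (ψ + φ)) + (ψ ⇒ ψ) = 5 + 6 = 6
¬ψ = ¬1 = 5
φ + φ = 5 + 5 = 5
¬ψ ⇔ (φ + φ) = 5 ⇔ 5 = 6
ψ + φ = 1 + 5 = 5
(ψ + φ) ⇔ φ = 5 ⇔ 5 = 6
φ ⇒ φ = 5 ⇒ 5 = 6
((ψ + φ) ⇔ φ) ⇔ (φ ⇒ φ) = 6 ⇔ 6 = 6
(¬ψ ⇔ (φ + φ)) ⇒ (((ψ + φ) ⇔ φ) ⇔ (φ ⇒ φ)) = 6 ⇒ 6 = 6
((ψ + (ψ + φ)) + (ψ ⇒ ψ)) ⇔ ((¬ψ ⇔ (φ + φ)) ⇒ (((ψ + φ) ⇔ φ) ⇔ (φ ⇒ φ))) = 6 ⇔ 6 = 6

6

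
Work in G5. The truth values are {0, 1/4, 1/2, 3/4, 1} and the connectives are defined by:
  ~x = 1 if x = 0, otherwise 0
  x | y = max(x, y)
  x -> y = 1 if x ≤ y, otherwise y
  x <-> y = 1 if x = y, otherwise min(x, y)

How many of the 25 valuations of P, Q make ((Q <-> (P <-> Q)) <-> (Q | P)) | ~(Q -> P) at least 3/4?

value 1: 13 assignments (counts)
value 3/4: 4 assignments (counts)
value 1/2: 4 assignments
value 1/4: 4 assignments
So 17 of the 25 assignments meet the threshold.

17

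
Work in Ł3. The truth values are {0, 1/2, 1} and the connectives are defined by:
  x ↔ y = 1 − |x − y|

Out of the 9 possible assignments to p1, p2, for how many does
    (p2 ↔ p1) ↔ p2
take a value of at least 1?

p1 = 0, p2 = 0 ↦ 0  <
p1 = 0, p2 = 1/2 ↦ 1  ≥
p1 = 0, p2 = 1 ↦ 0  <
p1 = 1/2, p2 = 0 ↦ 1/2  <
p1 = 1/2, p2 = 1/2 ↦ 1/2  <
p1 = 1/2, p2 = 1 ↦ 1/2  <
p1 = 1, p2 = 0 ↦ 1  ≥
p1 = 1, p2 = 1/2 ↦ 1  ≥
p1 = 1, p2 = 1 ↦ 1  ≥
So 4 of the 9 assignments meet the threshold.

4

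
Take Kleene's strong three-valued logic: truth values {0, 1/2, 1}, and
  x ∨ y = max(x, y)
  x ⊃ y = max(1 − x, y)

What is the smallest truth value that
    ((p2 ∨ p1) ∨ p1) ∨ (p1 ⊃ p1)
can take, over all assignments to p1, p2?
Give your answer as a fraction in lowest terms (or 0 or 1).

1/2

Take p1 = 1/2, p2 = 0:
p2 ∨ p1 = 0 ∨ 1/2 = 1/2
(p2 ∨ p1) ∨ p1 = 1/2 ∨ 1/2 = 1/2
p1 ⊃ p1 = 1/2 ⊃ 1/2 = 1/2
((p2 ∨ p1) ∨ p1) ∨ (p1 ⊃ p1) = 1/2 ∨ 1/2 = 1/2
No assignment yields a value below 1/2, so this is the minimum.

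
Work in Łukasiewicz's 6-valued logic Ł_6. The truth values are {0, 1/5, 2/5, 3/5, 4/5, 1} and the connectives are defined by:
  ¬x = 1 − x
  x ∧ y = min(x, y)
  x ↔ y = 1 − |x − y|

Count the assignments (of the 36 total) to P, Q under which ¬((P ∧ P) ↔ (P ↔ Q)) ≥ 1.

2

value 1: 2 assignments (counts)
value 4/5: 3 assignments
value 3/5: 6 assignments
value 2/5: 7 assignments
value 1/5: 10 assignments
value 0: 8 assignments
So 2 of the 36 assignments meet the threshold.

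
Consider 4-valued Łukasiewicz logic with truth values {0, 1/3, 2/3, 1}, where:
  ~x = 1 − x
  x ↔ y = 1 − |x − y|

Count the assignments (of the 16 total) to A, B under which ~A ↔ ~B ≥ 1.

4

A = 0, B = 0 ↦ 1  ≥
A = 0, B = 1/3 ↦ 2/3  <
A = 0, B = 2/3 ↦ 1/3  <
A = 0, B = 1 ↦ 0  <
A = 1/3, B = 0 ↦ 2/3  <
A = 1/3, B = 1/3 ↦ 1  ≥
A = 1/3, B = 2/3 ↦ 2/3  <
A = 1/3, B = 1 ↦ 1/3  <
A = 2/3, B = 0 ↦ 1/3  <
A = 2/3, B = 1/3 ↦ 2/3  <
A = 2/3, B = 2/3 ↦ 1  ≥
A = 2/3, B = 1 ↦ 2/3  <
A = 1, B = 0 ↦ 0  <
A = 1, B = 1/3 ↦ 1/3  <
A = 1, B = 2/3 ↦ 2/3  <
A = 1, B = 1 ↦ 1  ≥
So 4 of the 16 assignments meet the threshold.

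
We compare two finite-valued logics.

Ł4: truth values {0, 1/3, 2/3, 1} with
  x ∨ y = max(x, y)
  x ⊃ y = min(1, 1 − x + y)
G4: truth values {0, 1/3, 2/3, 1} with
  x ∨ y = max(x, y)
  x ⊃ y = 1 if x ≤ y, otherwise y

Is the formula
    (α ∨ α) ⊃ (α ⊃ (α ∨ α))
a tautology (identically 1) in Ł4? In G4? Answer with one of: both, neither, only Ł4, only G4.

both

In Ł4: every assignment gives 1 — tautology.
In G4: every assignment gives 1 — tautology.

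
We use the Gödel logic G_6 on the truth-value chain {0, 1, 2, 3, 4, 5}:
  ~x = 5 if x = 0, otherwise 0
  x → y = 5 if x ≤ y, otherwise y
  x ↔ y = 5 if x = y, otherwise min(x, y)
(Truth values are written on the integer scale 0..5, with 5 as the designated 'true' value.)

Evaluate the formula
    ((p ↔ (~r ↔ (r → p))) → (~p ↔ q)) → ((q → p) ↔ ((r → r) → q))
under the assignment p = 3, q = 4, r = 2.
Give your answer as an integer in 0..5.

3

~r = ~2 = 0
r → p = 2 → 3 = 5
~r ↔ (r → p) = 0 ↔ 5 = 0
p ↔ (~r ↔ (r → p)) = 3 ↔ 0 = 0
~p = ~3 = 0
~p ↔ q = 0 ↔ 4 = 0
(p ↔ (~r ↔ (r → p))) → (~p ↔ q) = 0 → 0 = 5
q → p = 4 → 3 = 3
r → r = 2 → 2 = 5
(r → r) → q = 5 → 4 = 4
(q → p) ↔ ((r → r) → q) = 3 ↔ 4 = 3
((p ↔ (~r ↔ (r → p))) → (~p ↔ q)) → ((q → p) ↔ ((r → r) → q)) = 5 → 3 = 3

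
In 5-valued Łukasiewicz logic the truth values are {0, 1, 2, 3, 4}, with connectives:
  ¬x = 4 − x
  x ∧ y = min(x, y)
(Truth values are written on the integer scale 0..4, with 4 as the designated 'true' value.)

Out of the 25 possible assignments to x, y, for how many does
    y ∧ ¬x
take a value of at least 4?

value 4: 1 assignment (counts)
value 3: 3 assignments
value 2: 5 assignments
value 1: 7 assignments
value 0: 9 assignments
So 1 of the 25 assignments meets the threshold.

1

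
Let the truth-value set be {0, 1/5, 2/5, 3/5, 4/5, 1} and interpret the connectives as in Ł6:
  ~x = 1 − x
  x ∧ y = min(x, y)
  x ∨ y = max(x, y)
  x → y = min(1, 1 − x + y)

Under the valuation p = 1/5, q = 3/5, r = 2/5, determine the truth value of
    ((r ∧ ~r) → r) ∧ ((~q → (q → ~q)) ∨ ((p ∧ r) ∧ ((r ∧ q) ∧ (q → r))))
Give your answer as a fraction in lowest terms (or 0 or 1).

1

~r = ~2/5 = 3/5
r ∧ ~r = 2/5 ∧ 3/5 = 2/5
(r ∧ ~r) → r = 2/5 → 2/5 = 1
~q = ~3/5 = 2/5
~q = ~3/5 = 2/5
q → ~q = 3/5 → 2/5 = 4/5
~q → (q → ~q) = 2/5 → 4/5 = 1
p ∧ r = 1/5 ∧ 2/5 = 1/5
r ∧ q = 2/5 ∧ 3/5 = 2/5
q → r = 3/5 → 2/5 = 4/5
(r ∧ q) ∧ (q → r) = 2/5 ∧ 4/5 = 2/5
(p ∧ r) ∧ ((r ∧ q) ∧ (q → r)) = 1/5 ∧ 2/5 = 1/5
(~q → (q → ~q)) ∨ ((p ∧ r) ∧ ((r ∧ q) ∧ (q → r))) = 1 ∨ 1/5 = 1
((r ∧ ~r) → r) ∧ ((~q → (q → ~q)) ∨ ((p ∧ r) ∧ ((r ∧ q) ∧ (q → r)))) = 1 ∧ 1 = 1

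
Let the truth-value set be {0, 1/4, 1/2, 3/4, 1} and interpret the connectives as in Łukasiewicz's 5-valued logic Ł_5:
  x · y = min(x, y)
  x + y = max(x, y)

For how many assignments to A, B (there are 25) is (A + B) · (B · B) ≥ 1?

5

value 1: 5 assignments (counts)
value 3/4: 5 assignments
value 1/2: 5 assignments
value 1/4: 5 assignments
value 0: 5 assignments
So 5 of the 25 assignments meet the threshold.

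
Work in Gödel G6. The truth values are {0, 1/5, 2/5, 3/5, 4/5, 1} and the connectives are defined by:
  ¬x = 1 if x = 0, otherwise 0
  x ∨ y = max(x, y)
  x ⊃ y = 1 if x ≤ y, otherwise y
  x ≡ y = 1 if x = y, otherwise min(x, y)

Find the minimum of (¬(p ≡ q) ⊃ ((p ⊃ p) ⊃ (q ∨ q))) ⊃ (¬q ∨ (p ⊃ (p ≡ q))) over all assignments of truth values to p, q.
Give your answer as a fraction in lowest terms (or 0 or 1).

1/5

Take p = 2/5, q = 1/5:
p ≡ q = 2/5 ≡ 1/5 = 1/5
¬(p ≡ q) = ¬1/5 = 0
p ⊃ p = 2/5 ⊃ 2/5 = 1
q ∨ q = 1/5 ∨ 1/5 = 1/5
(p ⊃ p) ⊃ (q ∨ q) = 1 ⊃ 1/5 = 1/5
¬(p ≡ q) ⊃ ((p ⊃ p) ⊃ (q ∨ q)) = 0 ⊃ 1/5 = 1
¬q = ¬1/5 = 0
p ≡ q = 2/5 ≡ 1/5 = 1/5
p ⊃ (p ≡ q) = 2/5 ⊃ 1/5 = 1/5
¬q ∨ (p ⊃ (p ≡ q)) = 0 ∨ 1/5 = 1/5
(¬(p ≡ q) ⊃ ((p ⊃ p) ⊃ (q ∨ q))) ⊃ (¬q ∨ (p ⊃ (p ≡ q))) = 1 ⊃ 1/5 = 1/5
No assignment yields a value below 1/5, so this is the minimum.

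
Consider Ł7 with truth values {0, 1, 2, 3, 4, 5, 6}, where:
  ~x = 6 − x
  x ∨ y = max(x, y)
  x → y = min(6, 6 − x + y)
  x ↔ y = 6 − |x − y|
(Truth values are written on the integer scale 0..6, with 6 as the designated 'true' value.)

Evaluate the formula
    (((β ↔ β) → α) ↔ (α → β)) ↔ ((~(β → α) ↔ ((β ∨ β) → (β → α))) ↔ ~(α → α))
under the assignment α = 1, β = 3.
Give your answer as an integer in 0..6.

3

β ↔ β = 3 ↔ 3 = 6
(β ↔ β) → α = 6 → 1 = 1
α → β = 1 → 3 = 6
((β ↔ β) → α) ↔ (α → β) = 1 ↔ 6 = 1
β → α = 3 → 1 = 4
~(β → α) = ~4 = 2
β ∨ β = 3 ∨ 3 = 3
β → α = 3 → 1 = 4
(β ∨ β) → (β → α) = 3 → 4 = 6
~(β → α) ↔ ((β ∨ β) → (β → α)) = 2 ↔ 6 = 2
α → α = 1 → 1 = 6
~(α → α) = ~6 = 0
(~(β → α) ↔ ((β ∨ β) → (β → α))) ↔ ~(α → α) = 2 ↔ 0 = 4
(((β ↔ β) → α) ↔ (α → β)) ↔ ((~(β → α) ↔ ((β ∨ β) → (β → α))) ↔ ~(α → α)) = 1 ↔ 4 = 3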